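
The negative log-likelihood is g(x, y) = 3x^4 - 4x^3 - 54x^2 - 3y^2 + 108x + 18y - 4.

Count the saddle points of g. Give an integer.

2

g separates as a function of x plus a function of y, so ∇g=0 decouples.
∂g/∂x = 12(x - 3)(x - 1)(x + 3) = 0 at x ∈ {-3, 1, 3}; ∂g/∂y = -6(y - 3) = 0 at y ∈ {3}.
The Hessian is diagonal: diag(g_xx, g_yy). Second derivatives: g_xx(-3)=288, g_xx(1)=-96, g_xx(3)=144; g_yy(3)=-6.
Saddle points occur where the two diagonal entries have opposite signs: (-3, 3), (3, 3). Count: 2.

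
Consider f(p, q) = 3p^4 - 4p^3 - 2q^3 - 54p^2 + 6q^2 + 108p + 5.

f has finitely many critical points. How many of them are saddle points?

f separates as a function of p plus a function of q, so ∇f=0 decouples.
∂f/∂p = 12(p - 3)(p - 1)(p + 3) = 0 at p ∈ {-3, 1, 3}; ∂f/∂q = -6q(q - 2) = 0 at q ∈ {0, 2}.
The Hessian is diagonal: diag(f_pp, f_qq). Second derivatives: f_pp(-3)=288, f_pp(1)=-96, f_pp(3)=144; f_qq(0)=12, f_qq(2)=-12.
Saddle points occur where the two diagonal entries have opposite signs: (-3, 2), (1, 0), (3, 2). Count: 3.

3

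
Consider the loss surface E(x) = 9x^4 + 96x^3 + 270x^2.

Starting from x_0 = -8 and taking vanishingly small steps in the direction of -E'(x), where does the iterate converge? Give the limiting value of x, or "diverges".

E'(x) = 36x(x + 3)(x + 5), so E'(-8) = -4320.
Gradient descent moves in the -E' direction, i.e. x is increasing.
The nearest critical point in that direction is x = -5, where E'' = 360 > 0 (a local minimum). The iterate converges there.

-5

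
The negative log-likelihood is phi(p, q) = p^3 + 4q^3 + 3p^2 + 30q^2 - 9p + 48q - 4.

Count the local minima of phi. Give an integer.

phi separates as a function of p plus a function of q, so ∇phi=0 decouples.
∂phi/∂p = 3(p - 1)(p + 3) = 0 at p ∈ {-3, 1}; ∂phi/∂q = 12(q + 1)(q + 4) = 0 at q ∈ {-4, -1}.
The Hessian is diagonal: diag(phi_pp, phi_qq). Second derivatives: phi_pp(-3)=-12, phi_pp(1)=12; phi_qq(-4)=-36, phi_qq(-1)=36.
Local minima occur where both diagonal entries positive: (1, -1). Count: 1.

1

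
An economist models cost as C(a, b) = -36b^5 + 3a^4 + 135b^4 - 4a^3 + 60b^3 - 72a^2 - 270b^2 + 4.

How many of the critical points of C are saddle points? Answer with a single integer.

C separates as a function of a plus a function of b, so ∇C=0 decouples.
∂C/∂a = 12a(a - 4)(a + 3) = 0 at a ∈ {-3, 0, 4}; ∂C/∂b = -180b(b - 3)(b - 1)(b + 1) = 0 at b ∈ {-1, 0, 1, 3}.
The Hessian is diagonal: diag(C_aa, C_bb). Second derivatives: C_aa(-3)=252, C_aa(0)=-144, C_aa(4)=336; C_bb(-1)=1440, C_bb(0)=-540, C_bb(1)=720, C_bb(3)=-4320.
Saddle points occur where the two diagonal entries have opposite signs: (-3, 0), (-3, 3), (0, -1), (0, 1), (4, 0), (4, 3). Count: 6.

6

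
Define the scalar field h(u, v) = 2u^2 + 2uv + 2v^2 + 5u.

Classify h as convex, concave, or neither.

h is quadratic, so its Hessian is the constant matrix H = [[4, 2], [2, 4]].
det(H) = 12, tr(H) = 8.
det(H) > 0 and tr(H) > 0, so H is positive definite everywhere: convex.

convex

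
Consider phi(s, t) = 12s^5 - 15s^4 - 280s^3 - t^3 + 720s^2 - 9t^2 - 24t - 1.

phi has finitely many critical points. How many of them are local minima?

2

phi separates as a function of s plus a function of t, so ∇phi=0 decouples.
∂phi/∂s = 60s(s - 3)(s - 2)(s + 4) = 0 at s ∈ {-4, 0, 2, 3}; ∂phi/∂t = -3(t + 2)(t + 4) = 0 at t ∈ {-4, -2}.
The Hessian is diagonal: diag(phi_ss, phi_tt). Second derivatives: phi_ss(-4)=-10080, phi_ss(0)=1440, phi_ss(2)=-720, phi_ss(3)=1260; phi_tt(-4)=6, phi_tt(-2)=-6.
Local minima occur where both diagonal entries positive: (0, -4), (3, -4). Count: 2.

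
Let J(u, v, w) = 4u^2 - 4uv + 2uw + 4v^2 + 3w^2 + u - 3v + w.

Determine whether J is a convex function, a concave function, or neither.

J is quadratic, so its Hessian is the constant matrix H = [[8, -4, 2], [-4, 8, 0], [2, 0, 6]].
Leading principal minors: 8, 48, 256.
All positive ⇒ H ≻ 0 ⇒ convex.

convex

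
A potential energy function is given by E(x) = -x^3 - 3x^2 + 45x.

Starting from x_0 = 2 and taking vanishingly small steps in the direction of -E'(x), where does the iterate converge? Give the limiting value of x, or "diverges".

E'(x) = -3(x - 3)(x + 5), so E'(2) = 21.
Gradient descent moves in the -E' direction, i.e. x is decreasing.
The nearest critical point in that direction is x = -5, where E'' = 24 > 0 (a local minimum). The iterate converges there.

-5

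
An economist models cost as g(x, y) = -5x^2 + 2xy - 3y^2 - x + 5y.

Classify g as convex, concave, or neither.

concave

g is quadratic, so its Hessian is the constant matrix H = [[-10, 2], [2, -6]].
det(H) = 56, tr(H) = -16.
det(H) > 0 and tr(H) < 0, so H is negative definite everywhere: concave.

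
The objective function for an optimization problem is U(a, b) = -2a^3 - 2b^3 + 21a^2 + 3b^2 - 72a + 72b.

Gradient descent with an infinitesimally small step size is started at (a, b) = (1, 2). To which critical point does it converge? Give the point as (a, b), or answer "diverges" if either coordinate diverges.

U is separable, so gradient descent decouples: a follows -∂U/∂a, b follows -∂U/∂b.
∂U/∂a = -6(a - 4)(a - 3); at a=1 this is -36, so a increases.
∂U/∂b = -6(b - 4)(b + 3); at b=2 this is 60, so b decreases.
a converges to its nearest critical value 3 (a local min of the a-part); b converges to -3. The iterate converges to (3, -3).

(3, -3)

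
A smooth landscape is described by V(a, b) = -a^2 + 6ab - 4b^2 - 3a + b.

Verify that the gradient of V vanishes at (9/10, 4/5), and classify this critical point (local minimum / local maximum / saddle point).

∇V = (-2a + 6b - 3, 6a - 8b + 1); substituting (9/10, 4/5) gives ∇V = (0, 0), so (9/10, 4/5) is indeed a critical point.
The Hessian of V is constant: H = [[-2, 6], [6, -8]].
det(H) = (-2)·(-8) − 6² = -20.
Since det(H) < 0, H is indefinite and the critical point is a saddle point.

saddle point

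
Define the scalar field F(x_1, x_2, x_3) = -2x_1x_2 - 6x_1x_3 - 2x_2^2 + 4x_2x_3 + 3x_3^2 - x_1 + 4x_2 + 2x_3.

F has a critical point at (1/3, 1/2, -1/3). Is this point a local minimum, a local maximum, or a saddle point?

saddle point

The Hessian is constant: H = [[0, -2, -6], [-2, -4, 4], [-6, 4, 6]].
Leading principal minors: Δ₁ = 0, Δ₂ = -4, Δ₃ = 216.
The minors fit neither the all-positive nor the alternating-sign pattern, so H is indefinite: a saddle point.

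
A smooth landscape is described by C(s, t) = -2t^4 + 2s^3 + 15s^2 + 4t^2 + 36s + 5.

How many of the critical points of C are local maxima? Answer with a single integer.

C separates as a function of s plus a function of t, so ∇C=0 decouples.
∂C/∂s = 6(s + 2)(s + 3) = 0 at s ∈ {-3, -2}; ∂C/∂t = -8t(t - 1)(t + 1) = 0 at t ∈ {-1, 0, 1}.
The Hessian is diagonal: diag(C_ss, C_tt). Second derivatives: C_ss(-3)=-6, C_ss(-2)=6; C_tt(-1)=-16, C_tt(0)=8, C_tt(1)=-16.
Local maxima occur where both diagonal entries negative: (-3, -1), (-3, 1). Count: 2.

2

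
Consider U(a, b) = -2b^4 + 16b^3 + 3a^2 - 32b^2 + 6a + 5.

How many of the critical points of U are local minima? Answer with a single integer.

U separates as a function of a plus a function of b, so ∇U=0 decouples.
∂U/∂a = 6(a + 1) = 0 at a ∈ {-1}; ∂U/∂b = -8b(b - 4)(b - 2) = 0 at b ∈ {0, 2, 4}.
The Hessian is diagonal: diag(U_aa, U_bb). Second derivatives: U_aa(-1)=6; U_bb(0)=-64, U_bb(2)=32, U_bb(4)=-64.
Local minima occur where both diagonal entries positive: (-1, 2). Count: 1.

1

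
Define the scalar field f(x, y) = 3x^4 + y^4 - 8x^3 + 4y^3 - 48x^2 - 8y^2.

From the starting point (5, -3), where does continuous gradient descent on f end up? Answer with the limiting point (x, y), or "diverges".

f is separable, so gradient descent decouples: x follows -∂f/∂x, y follows -∂f/∂y.
∂f/∂x = 12x(x - 4)(x + 2); at x=5 this is 420, so x decreases.
∂f/∂y = 4y(y - 1)(y + 4); at y=-3 this is 48, so y decreases.
x converges to its nearest critical value 4 (a local min of the x-part); y converges to -4. The iterate converges to (4, -4).

(4, -4)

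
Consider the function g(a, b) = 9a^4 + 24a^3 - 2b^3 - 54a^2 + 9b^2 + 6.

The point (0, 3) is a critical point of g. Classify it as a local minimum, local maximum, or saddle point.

local maximum

The mixed partial ∂²g/∂a∂b is 0, so the Hessian at any point is diag(g_aa, g_bb) = diag(36(3a^2 + 4a - 3), 6(-2b + 3)).
At (0, 3): H = diag(-108, -18).
Both eigenvalues are negative, so H is negative definite: a local maximum.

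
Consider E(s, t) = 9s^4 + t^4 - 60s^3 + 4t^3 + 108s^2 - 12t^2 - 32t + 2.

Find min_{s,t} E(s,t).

-62

E(s,t) separates as P(s) + Q(t) + 2, so its minimum is min P + min Q + 2.
P'(s) = 36s(s - 3)(s - 2) vanishes at s ∈ {0, 2, 3}; Q'(t) = 4(t - 2)(t + 1)(t + 4) vanishes at t ∈ {-4, -1, 2}.
Local minima of P (where P''>0): P(0)=0, P(3)=81. Local minima of Q: Q(-4)=-64, Q(2)=-64.
So the global minimum of E is P(0) + Q(-4) + 2 = 0 − 64 + 2 = -62, attained at (0, -4).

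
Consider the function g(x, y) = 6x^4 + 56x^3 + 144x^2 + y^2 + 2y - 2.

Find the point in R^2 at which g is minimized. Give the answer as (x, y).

(0, -1)

g(x,y) separates as P(x) + Q(y) − 2, so its minimum is min P + min Q − 2.
P'(x) = 24x(x + 3)(x + 4) vanishes at x ∈ {-4, -3, 0}; Q'(y) = 2y + 2 vanishes at y ∈ {-1}.
Local minima of P (where P''>0): P(-4)=256, P(0)=0. Local minima of Q: Q(-1)=-1.
So the global minimum of g is P(0) + Q(-1) − 2 = 0 − 1 − 2 = -3, attained at (0, -1).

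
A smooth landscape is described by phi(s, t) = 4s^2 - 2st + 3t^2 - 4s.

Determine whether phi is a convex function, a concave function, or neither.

phi is quadratic, so its Hessian is the constant matrix H = [[8, -2], [-2, 6]].
det(H) = 44, tr(H) = 14.
det(H) > 0 and tr(H) > 0, so H is positive definite everywhere: convex.

convex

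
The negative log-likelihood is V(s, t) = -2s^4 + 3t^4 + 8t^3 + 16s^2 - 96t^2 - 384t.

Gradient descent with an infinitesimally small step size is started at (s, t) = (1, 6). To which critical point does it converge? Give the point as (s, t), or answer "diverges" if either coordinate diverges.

(0, 4)

V is separable, so gradient descent decouples: s follows -∂V/∂s, t follows -∂V/∂t.
∂V/∂s = -8s(s - 2)(s + 2); at s=1 this is 24, so s decreases.
∂V/∂t = 12(t - 4)(t + 2)(t + 4); at t=6 this is 1920, so t decreases.
s converges to its nearest critical value 0 (a local min of the s-part); t converges to 4. The iterate converges to (0, 4).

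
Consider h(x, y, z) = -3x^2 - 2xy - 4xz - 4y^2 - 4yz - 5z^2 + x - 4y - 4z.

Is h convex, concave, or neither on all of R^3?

h is quadratic, so its Hessian is the constant matrix H = [[-6, -2, -4], [-2, -8, -4], [-4, -4, -10]].
Leading principal minors: -6, 44, -280.
Signs alternate −, +, − ⇒ H ≺ 0 ⇒ concave.

concave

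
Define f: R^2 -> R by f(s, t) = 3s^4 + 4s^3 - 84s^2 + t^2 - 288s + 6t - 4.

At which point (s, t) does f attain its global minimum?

f(s,t) separates as P(s) + Q(t) − 4, so its minimum is min P + min Q − 4.
P'(s) = 12(s - 4)(s + 2)(s + 3) vanishes at s ∈ {-3, -2, 4}; Q'(t) = 2(t + 3) vanishes at t ∈ {-3}.
Local minima of P (where P''>0): P(-3)=243, P(4)=-1472. Local minima of Q: Q(-3)=-9.
So the global minimum of f is P(4) + Q(-3) − 4 = -1472 − 9 − 4 = -1485, attained at (4, -3).

(4, -3)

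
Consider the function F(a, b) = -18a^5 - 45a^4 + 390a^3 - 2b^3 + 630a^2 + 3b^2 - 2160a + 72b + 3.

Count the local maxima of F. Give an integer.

2

F separates as a function of a plus a function of b, so ∇F=0 decouples.
∂F/∂a = -90(a - 3)(a - 1)(a + 2)(a + 4) = 0 at a ∈ {-4, -2, 1, 3}; ∂F/∂b = -6(b - 4)(b + 3) = 0 at b ∈ {-3, 4}.
The Hessian is diagonal: diag(F_aa, F_bb). Second derivatives: F_aa(-4)=6300, F_aa(-2)=-2700, F_aa(1)=2700, F_aa(3)=-6300; F_bb(-3)=42, F_bb(4)=-42.
Local maxima occur where both diagonal entries negative: (-2, 4), (3, 4). Count: 2.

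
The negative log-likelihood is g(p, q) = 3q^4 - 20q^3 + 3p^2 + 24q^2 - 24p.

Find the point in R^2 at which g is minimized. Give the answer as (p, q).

(4, 4)

g(p,q) separates as A(p) + B(q), so its minimum is min A + min B.
A'(p) = 6p - 24 vanishes at p ∈ {4}; B'(q) = 12q(q - 4)(q - 1) vanishes at q ∈ {0, 1, 4}.
Local minima of A (where A''>0): A(4)=-48. Local minima of B: B(0)=0, B(4)=-128.
So the global minimum of g is A(4) + B(4) = -48 − 128 = -176, attained at (4, 4).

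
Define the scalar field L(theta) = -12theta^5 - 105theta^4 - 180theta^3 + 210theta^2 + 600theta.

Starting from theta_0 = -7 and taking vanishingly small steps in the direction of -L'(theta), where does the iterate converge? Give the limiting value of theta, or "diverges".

L'(theta) = -60(theta - 1)(theta + 1)(theta + 2)(theta + 5), so L'(-7) = -28800.
Gradient descent moves in the -L' direction, i.e. theta is increasing.
The nearest critical point in that direction is theta = -5, where L'' = 4320 > 0 (a local minimum). The iterate converges there.

-5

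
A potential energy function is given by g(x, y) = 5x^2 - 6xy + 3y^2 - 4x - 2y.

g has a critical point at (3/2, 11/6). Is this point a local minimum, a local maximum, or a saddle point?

The Hessian of g is constant: H = [[10, -6], [-6, 6]].
det(H) = 10·6 − (-6)² = 24.
det(H) > 0 and tr(H) = 16 > 0, so H is positive definite and the point is a local minimum.

local minimum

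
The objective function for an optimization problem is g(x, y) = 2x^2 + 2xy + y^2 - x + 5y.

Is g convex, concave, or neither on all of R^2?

g is quadratic, so its Hessian is the constant matrix H = [[4, 2], [2, 2]].
det(H) = 4, tr(H) = 6.
det(H) > 0 and tr(H) > 0, so H is positive definite everywhere: convex.

convex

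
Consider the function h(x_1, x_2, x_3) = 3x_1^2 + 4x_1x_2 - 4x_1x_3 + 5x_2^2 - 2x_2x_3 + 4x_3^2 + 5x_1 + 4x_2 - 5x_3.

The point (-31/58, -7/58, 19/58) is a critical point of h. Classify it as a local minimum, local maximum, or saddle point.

local minimum

The Hessian is constant: H = [[6, 4, -4], [4, 10, -2], [-4, -2, 8]].
Leading principal minors: Δ₁ = 6, Δ₂ = 44, Δ₃ = 232.
All leading minors are positive, so H is positive definite: a local minimum.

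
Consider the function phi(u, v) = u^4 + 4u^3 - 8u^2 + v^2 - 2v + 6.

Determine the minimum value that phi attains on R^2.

-123

phi(u,v) separates as P(u) + Q(v) + 6, so its minimum is min P + min Q + 6.
P'(u) = 4u(u - 1)(u + 4) vanishes at u ∈ {-4, 0, 1}; Q'(v) = 2v - 2 vanishes at v ∈ {1}.
Local minima of P (where P''>0): P(-4)=-128, P(1)=-3. Local minima of Q: Q(1)=-1.
So the global minimum of phi is P(-4) + Q(1) + 6 = -128 − 1 + 6 = -123, attained at (-4, 1).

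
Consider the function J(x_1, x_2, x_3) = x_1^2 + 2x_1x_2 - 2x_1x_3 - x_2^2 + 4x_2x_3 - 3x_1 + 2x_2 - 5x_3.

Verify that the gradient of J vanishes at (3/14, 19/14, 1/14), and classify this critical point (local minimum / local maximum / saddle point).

saddle point

∇J = (2x_1 + 2x_2 - 2x_3 - 3, 2x_1 - 2x_2 + 4x_3 + 2, -2x_1 + 4x_2 - 5); substituting (3/14, 19/14, 1/14) gives ∇J = (0, 0, 0), so (3/14, 19/14, 1/14) is indeed a critical point.
The Hessian is constant: H = [[2, 2, -2], [2, -2, 4], [-2, 4, 0]].
Leading principal minors: Δ₁ = 2, Δ₂ = -8, Δ₃ = -56.
The minors fit neither the all-positive nor the alternating-sign pattern, so H is indefinite: a saddle point.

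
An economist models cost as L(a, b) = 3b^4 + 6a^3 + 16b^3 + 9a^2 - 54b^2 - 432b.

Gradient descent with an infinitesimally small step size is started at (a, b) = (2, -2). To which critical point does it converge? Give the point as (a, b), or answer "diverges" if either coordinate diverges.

(0, 3)

L is separable, so gradient descent decouples: a follows -∂L/∂a, b follows -∂L/∂b.
∂L/∂a = 18a(a + 1); at a=2 this is 108, so a decreases.
∂L/∂b = 12(b - 3)(b + 3)(b + 4); at b=-2 this is -120, so b increases.
a converges to its nearest critical value 0 (a local min of the a-part); b converges to 3. The iterate converges to (0, 3).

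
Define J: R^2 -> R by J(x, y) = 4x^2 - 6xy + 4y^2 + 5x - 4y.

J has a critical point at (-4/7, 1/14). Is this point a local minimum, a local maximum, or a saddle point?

local minimum

The Hessian of J is constant: H = [[8, -6], [-6, 8]].
det(H) = 8·8 − (-6)² = 28.
det(H) > 0 and tr(H) = 16 > 0, so H is positive definite and the point is a local minimum.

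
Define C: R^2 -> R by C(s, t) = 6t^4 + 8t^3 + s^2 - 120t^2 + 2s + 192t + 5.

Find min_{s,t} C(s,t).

C(s,t) separates as P(s) + Q(t) + 5, so its minimum is min P + min Q + 5.
P'(s) = 2s + 2 vanishes at s ∈ {-1}; Q'(t) = 24(t - 2)(t - 1)(t + 4) vanishes at t ∈ {-4, 1, 2}.
Local minima of P (where P''>0): P(-1)=-1. Local minima of Q: Q(-4)=-1664, Q(2)=64.
So the global minimum of C is P(-1) + Q(-4) + 5 = -1 − 1664 + 5 = -1660, attained at (-1, -4).

-1660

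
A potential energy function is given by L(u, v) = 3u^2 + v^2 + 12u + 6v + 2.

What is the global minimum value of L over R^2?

L(u,v) separates as P(u) + Q(v) + 2, so its minimum is min P + min Q + 2.
P'(u) = 6u + 12 vanishes at u ∈ {-2}; Q'(v) = 2v + 6 vanishes at v ∈ {-3}.
Local minima of P (where P''>0): P(-2)=-12. Local minima of Q: Q(-3)=-9.
So the global minimum of L is P(-2) + Q(-3) + 2 = -12 − 9 + 2 = -19, attained at (-2, -3).

-19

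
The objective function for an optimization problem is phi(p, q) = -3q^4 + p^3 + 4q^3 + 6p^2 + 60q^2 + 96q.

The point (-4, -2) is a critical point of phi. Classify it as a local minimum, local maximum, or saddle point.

The mixed partial ∂²phi/∂p∂q is 0, so the Hessian at any point is diag(phi_pp, phi_qq) = diag(6(p + 2), 12(-3q^2 + 2q + 10)).
At (-4, -2): H = diag(-12, -72).
Both eigenvalues are negative, so H is negative definite: a local maximum.

local maximum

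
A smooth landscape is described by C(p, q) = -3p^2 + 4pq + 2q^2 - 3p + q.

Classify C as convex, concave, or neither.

C is quadratic, so its Hessian is the constant matrix H = [[-6, 4], [4, 4]].
det(H) = -40, tr(H) = -2.
det(H) < 0, so H is indefinite: neither convex nor concave.

neither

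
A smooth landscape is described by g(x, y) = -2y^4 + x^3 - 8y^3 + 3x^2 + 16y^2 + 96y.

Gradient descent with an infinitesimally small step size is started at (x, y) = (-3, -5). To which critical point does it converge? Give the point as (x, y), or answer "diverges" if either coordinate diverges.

diverges

g is separable, so gradient descent decouples: x follows -∂g/∂x, y follows -∂g/∂y.
∂g/∂x = 3x(x + 2); at x=-3 this is 9, so x decreases.
∂g/∂y = -8(y - 2)(y + 2)(y + 3); at y=-5 this is 336, so y decreases.
The x-coordinate has no critical point in that direction and runs off to infinity.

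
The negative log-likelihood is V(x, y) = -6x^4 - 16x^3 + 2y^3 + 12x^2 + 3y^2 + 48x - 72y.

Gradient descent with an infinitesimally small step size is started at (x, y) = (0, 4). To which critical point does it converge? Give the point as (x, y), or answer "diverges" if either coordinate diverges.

V is separable, so gradient descent decouples: x follows -∂V/∂x, y follows -∂V/∂y.
∂V/∂x = -24(x - 1)(x + 1)(x + 2); at x=0 this is 48, so x decreases.
∂V/∂y = 6(y - 3)(y + 4); at y=4 this is 48, so y decreases.
x converges to its nearest critical value -1 (a local min of the x-part); y converges to 3. The iterate converges to (-1, 3).

(-1, 3)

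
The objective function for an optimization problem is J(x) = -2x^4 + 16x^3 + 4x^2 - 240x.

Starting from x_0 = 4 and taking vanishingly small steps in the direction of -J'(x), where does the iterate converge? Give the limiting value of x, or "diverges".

3

J'(x) = -8(x - 5)(x - 3)(x + 2), so J'(4) = 48.
Gradient descent moves in the -J' direction, i.e. x is decreasing.
The nearest critical point in that direction is x = 3, where J'' = 80 > 0 (a local minimum). The iterate converges there.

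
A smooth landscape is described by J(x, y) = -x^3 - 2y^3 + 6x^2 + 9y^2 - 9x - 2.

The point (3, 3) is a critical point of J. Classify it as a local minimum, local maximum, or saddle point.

local maximum

The mixed partial ∂²J/∂x∂y is 0, so the Hessian at any point is diag(J_xx, J_yy) = diag(6(-x + 2), 6(-2y + 3)).
At (3, 3): H = diag(-6, -18).
Both eigenvalues are negative, so H is negative definite: a local maximum.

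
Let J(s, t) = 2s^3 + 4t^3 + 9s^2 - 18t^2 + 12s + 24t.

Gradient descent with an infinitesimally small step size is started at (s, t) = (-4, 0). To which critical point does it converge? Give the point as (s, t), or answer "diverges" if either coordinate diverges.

diverges

J is separable, so gradient descent decouples: s follows -∂J/∂s, t follows -∂J/∂t.
∂J/∂s = 6(s + 1)(s + 2); at s=-4 this is 36, so s decreases.
∂J/∂t = 12(t - 2)(t - 1); at t=0 this is 24, so t decreases.
The s-coordinate has no critical point in that direction and runs off to infinity.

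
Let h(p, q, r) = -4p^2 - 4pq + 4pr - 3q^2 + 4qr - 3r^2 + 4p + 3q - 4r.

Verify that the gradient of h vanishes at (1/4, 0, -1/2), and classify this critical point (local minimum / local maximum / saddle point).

local maximum

∇h = (-8p - 4q + 4r + 4, -4p - 6q + 4r + 3, 4p + 4q - 6r - 4); substituting (1/4, 0, -1/2) gives ∇h = (0, 0, 0), so (1/4, 0, -1/2) is indeed a critical point.
The Hessian is constant: H = [[-8, -4, 4], [-4, -6, 4], [4, 4, -6]].
Leading principal minors: Δ₁ = -8, Δ₂ = 32, Δ₃ = -96.
The minors alternate sign starting negative (−, +, −), so H is negative definite: a local maximum.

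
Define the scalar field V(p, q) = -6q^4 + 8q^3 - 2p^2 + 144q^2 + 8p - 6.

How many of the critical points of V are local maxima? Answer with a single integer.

2

V separates as a function of p plus a function of q, so ∇V=0 decouples.
∂V/∂p = -4(p - 2) = 0 at p ∈ {2}; ∂V/∂q = -24q(q - 4)(q + 3) = 0 at q ∈ {-3, 0, 4}.
The Hessian is diagonal: diag(V_pp, V_qq). Second derivatives: V_pp(2)=-4; V_qq(-3)=-504, V_qq(0)=288, V_qq(4)=-672.
Local maxima occur where both diagonal entries negative: (2, -3), (2, 4). Count: 2.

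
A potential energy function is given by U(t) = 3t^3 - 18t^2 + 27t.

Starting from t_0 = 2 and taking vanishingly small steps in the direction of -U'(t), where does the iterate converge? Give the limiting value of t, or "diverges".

3

U'(t) = 9(t - 3)(t - 1), so U'(2) = -9.
Gradient descent moves in the -U' direction, i.e. t is increasing.
The nearest critical point in that direction is t = 3, where U'' = 18 > 0 (a local minimum). The iterate converges there.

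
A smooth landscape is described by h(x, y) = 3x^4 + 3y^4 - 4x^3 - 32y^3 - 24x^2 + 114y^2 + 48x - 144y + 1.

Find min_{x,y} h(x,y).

-170

h(x,y) separates as P(x) + Q(y) + 1, so its minimum is min P + min Q + 1.
P'(x) = 12(x - 2)(x - 1)(x + 2) vanishes at x ∈ {-2, 1, 2}; Q'(y) = 12(y - 4)(y - 3)(y - 1) vanishes at y ∈ {1, 3, 4}.
Local minima of P (where P''>0): P(-2)=-112, P(2)=16. Local minima of Q: Q(1)=-59, Q(4)=-32.
So the global minimum of h is P(-2) + Q(1) + 1 = -112 − 59 + 1 = -170, attained at (-2, 1).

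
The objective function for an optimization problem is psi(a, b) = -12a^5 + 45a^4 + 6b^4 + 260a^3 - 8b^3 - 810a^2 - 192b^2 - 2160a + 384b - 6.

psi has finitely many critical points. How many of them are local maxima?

2

psi separates as a function of a plus a function of b, so ∇psi=0 decouples.
∂psi/∂a = -60(a - 4)(a - 3)(a + 1)(a + 3) = 0 at a ∈ {-3, -1, 3, 4}; ∂psi/∂b = 24(b - 4)(b - 1)(b + 4) = 0 at b ∈ {-4, 1, 4}.
The Hessian is diagonal: diag(psi_aa, psi_bb). Second derivatives: psi_aa(-3)=5040, psi_aa(-1)=-2400, psi_aa(3)=1440, psi_aa(4)=-2100; psi_bb(-4)=960, psi_bb(1)=-360, psi_bb(4)=576.
Local maxima occur where both diagonal entries negative: (-1, 1), (4, 1). Count: 2.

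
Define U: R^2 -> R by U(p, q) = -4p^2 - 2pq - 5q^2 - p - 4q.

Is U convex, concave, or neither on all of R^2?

U is quadratic, so its Hessian is the constant matrix H = [[-8, -2], [-2, -10]].
det(H) = 76, tr(H) = -18.
det(H) > 0 and tr(H) < 0, so H is negative definite everywhere: concave.

concave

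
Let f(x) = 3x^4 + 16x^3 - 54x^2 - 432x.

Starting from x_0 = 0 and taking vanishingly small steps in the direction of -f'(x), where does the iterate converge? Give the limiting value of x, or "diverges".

f'(x) = 12(x - 3)(x + 3)(x + 4), so f'(0) = -432.
Gradient descent moves in the -f' direction, i.e. x is increasing.
The nearest critical point in that direction is x = 3, where f'' = 504 > 0 (a local minimum). The iterate converges there.

3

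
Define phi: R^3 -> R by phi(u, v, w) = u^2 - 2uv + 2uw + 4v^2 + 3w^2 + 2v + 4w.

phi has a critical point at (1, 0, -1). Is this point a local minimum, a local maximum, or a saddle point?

local minimum

The Hessian is constant: H = [[2, -2, 2], [-2, 8, 0], [2, 0, 6]].
Leading principal minors: Δ₁ = 2, Δ₂ = 12, Δ₃ = 40.
All leading minors are positive, so H is positive definite: a local minimum.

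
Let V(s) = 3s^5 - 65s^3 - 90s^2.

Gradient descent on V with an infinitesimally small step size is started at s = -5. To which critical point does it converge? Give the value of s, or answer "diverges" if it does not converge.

V'(s) = 15s(s - 4)(s + 1)(s + 3), so V'(-5) = 5400.
Gradient descent moves in the -V' direction, i.e. s is decreasing.
There is no critical point below s=-5, and V' keeps the same sign, so the iterate runs off to −∞.

diverges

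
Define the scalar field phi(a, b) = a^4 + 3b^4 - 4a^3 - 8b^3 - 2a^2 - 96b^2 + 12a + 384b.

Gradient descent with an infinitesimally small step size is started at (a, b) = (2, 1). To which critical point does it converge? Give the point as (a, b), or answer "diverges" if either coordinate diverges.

(3, -4)

phi is separable, so gradient descent decouples: a follows -∂phi/∂a, b follows -∂phi/∂b.
∂phi/∂a = 4(a - 3)(a - 1)(a + 1); at a=2 this is -12, so a increases.
∂phi/∂b = 12(b - 4)(b - 2)(b + 4); at b=1 this is 180, so b decreases.
a converges to its nearest critical value 3 (a local min of the a-part); b converges to -4. The iterate converges to (3, -4).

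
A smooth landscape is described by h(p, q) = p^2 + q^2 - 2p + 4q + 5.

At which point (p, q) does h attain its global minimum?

h(p,q) separates as A(p) + B(q) + 5, so its minimum is min A + min B + 5.
A'(p) = 2p - 2 vanishes at p ∈ {1}; B'(q) = 2q + 4 vanishes at q ∈ {-2}.
Local minima of A (where A''>0): A(1)=-1. Local minima of B: B(-2)=-4.
So the global minimum of h is A(1) + B(-2) + 5 = -1 − 4 + 5 = 0, attained at (1, -2).

(1, -2)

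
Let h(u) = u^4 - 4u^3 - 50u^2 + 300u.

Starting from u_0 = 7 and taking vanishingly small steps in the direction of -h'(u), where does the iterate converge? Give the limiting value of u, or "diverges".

h'(u) = 4(u - 5)(u - 3)(u + 5), so h'(7) = 384.
Gradient descent moves in the -h' direction, i.e. u is decreasing.
The nearest critical point in that direction is u = 5, where h'' = 80 > 0 (a local minimum). The iterate converges there.

5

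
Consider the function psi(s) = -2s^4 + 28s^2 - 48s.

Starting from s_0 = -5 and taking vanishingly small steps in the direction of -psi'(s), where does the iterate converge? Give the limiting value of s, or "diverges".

psi'(s) = -8(s - 2)(s - 1)(s + 3), so psi'(-5) = 672.
Gradient descent moves in the -psi' direction, i.e. s is decreasing.
There is no critical point below s=-5, and psi' keeps the same sign, so the iterate runs off to −∞.

diverges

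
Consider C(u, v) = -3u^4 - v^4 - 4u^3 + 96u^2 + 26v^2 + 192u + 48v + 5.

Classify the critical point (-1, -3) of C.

saddle point

The mixed partial ∂²C/∂u∂v is 0, so the Hessian at any point is diag(C_uu, C_vv) = diag(12(-3u^2 - 2u + 16), 4(-3v^2 + 13)).
At (-1, -3): H = diag(180, -56).
The eigenvalues have opposite signs, so H is indefinite: a saddle point.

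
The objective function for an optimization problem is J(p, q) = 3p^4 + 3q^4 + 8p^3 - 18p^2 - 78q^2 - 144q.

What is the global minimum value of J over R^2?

-1191

J(p,q) separates as A(p) + B(q), so its minimum is min A + min B.
A'(p) = 12p(p - 1)(p + 3) vanishes at p ∈ {-3, 0, 1}; B'(q) = 12(q - 4)(q + 1)(q + 3) vanishes at q ∈ {-3, -1, 4}.
Local minima of A (where A''>0): A(-3)=-135, A(1)=-7. Local minima of B: B(-3)=-27, B(4)=-1056.
So the global minimum of J is A(-3) + B(4) = -135 − 1056 = -1191, attained at (-3, 4).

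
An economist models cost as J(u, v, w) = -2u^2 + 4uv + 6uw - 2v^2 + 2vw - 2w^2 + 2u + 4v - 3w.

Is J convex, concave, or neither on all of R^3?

J is quadratic, so its Hessian is the constant matrix H = [[-4, 4, 6], [4, -4, 2], [6, 2, -4]].
Leading principal minors: -4, 0, 256.
Neither pattern holds ⇒ H is indefinite ⇒ neither convex nor concave.

neither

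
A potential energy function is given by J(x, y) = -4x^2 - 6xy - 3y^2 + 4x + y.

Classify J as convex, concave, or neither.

J is quadratic, so its Hessian is the constant matrix H = [[-8, -6], [-6, -6]].
det(H) = 12, tr(H) = -14.
det(H) > 0 and tr(H) < 0, so H is negative definite everywhere: concave.

concave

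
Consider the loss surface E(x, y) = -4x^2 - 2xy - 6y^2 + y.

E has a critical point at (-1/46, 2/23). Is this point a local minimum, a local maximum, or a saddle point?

The Hessian of E is constant: H = [[-8, -2], [-2, -12]].
det(H) = (-8)·(-12) − (-2)² = 92.
det(H) > 0 and tr(H) = -20 < 0, so H is negative definite and the point is a local maximum.

local maximum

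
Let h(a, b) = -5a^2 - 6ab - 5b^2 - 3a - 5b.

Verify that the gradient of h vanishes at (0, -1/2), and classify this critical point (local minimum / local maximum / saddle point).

local maximum

∇h = (-10a - 6b - 3, -6a - 10b - 5); substituting (0, -1/2) gives ∇h = (0, 0), so (0, -1/2) is indeed a critical point.
The Hessian of h is constant: H = [[-10, -6], [-6, -10]].
det(H) = (-10)·(-10) − (-6)² = 64.
det(H) > 0 and tr(H) = -20 < 0, so H is negative definite and the point is a local maximum.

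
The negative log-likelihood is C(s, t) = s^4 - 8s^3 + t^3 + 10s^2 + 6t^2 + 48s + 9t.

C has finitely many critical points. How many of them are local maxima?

1

C separates as a function of s plus a function of t, so ∇C=0 decouples.
∂C/∂s = 4(s - 4)(s - 3)(s + 1) = 0 at s ∈ {-1, 3, 4}; ∂C/∂t = 3(t + 1)(t + 3) = 0 at t ∈ {-3, -1}.
The Hessian is diagonal: diag(C_ss, C_tt). Second derivatives: C_ss(-1)=80, C_ss(3)=-16, C_ss(4)=20; C_tt(-3)=-6, C_tt(-1)=6.
Local maxima occur where both diagonal entries negative: (3, -3). Count: 1.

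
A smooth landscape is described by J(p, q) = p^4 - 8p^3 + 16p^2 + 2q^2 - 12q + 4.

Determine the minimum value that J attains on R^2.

J(p,q) separates as A(p) + B(q) + 4, so its minimum is min A + min B + 4.
A'(p) = 4p(p - 4)(p - 2) vanishes at p ∈ {0, 2, 4}; B'(q) = 4q - 12 vanishes at q ∈ {3}.
Local minima of A (where A''>0): A(0)=0, A(4)=0. Local minima of B: B(3)=-18.
So the global minimum of J is A(0) + B(3) + 4 = 0 − 18 + 4 = -14, attained at (0, 3).

-14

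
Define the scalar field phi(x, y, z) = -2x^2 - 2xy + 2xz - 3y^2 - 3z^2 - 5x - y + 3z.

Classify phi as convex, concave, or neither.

concave

phi is quadratic, so its Hessian is the constant matrix H = [[-4, -2, 2], [-2, -6, 0], [2, 0, -6]].
Leading principal minors: -4, 20, -96.
Signs alternate −, +, − ⇒ H ≺ 0 ⇒ concave.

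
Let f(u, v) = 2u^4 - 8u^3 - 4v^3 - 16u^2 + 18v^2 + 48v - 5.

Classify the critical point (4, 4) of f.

saddle point

The mixed partial ∂²f/∂u∂v is 0, so the Hessian at any point is diag(f_uu, f_vv) = diag(8(3u^2 - 6u - 4), 12(-2v + 3)).
At (4, 4): H = diag(160, -60).
The eigenvalues have opposite signs, so H is indefinite: a saddle point.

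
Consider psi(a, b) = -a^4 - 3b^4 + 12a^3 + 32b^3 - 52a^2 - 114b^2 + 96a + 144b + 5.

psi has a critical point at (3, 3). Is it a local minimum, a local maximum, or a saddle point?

The mixed partial ∂²psi/∂a∂b is 0, so the Hessian at any point is diag(psi_aa, psi_bb) = diag(4(-3a^2 + 18a - 26), 12(-3b^2 + 16b - 19)).
At (3, 3): H = diag(4, 24).
Both eigenvalues are positive, so H is positive definite: a local minimum.

local minimum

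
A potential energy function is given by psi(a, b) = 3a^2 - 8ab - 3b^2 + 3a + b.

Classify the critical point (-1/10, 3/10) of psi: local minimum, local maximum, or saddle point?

saddle point

The Hessian of psi is constant: H = [[6, -8], [-8, -6]].
det(H) = 6·(-6) − (-8)² = -100.
Since det(H) < 0, H is indefinite and the critical point is a saddle point.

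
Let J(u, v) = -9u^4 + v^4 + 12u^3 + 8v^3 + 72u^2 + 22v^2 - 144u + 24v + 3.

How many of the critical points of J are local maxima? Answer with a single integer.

J separates as a function of u plus a function of v, so ∇J=0 decouples.
∂J/∂u = -36(u - 2)(u - 1)(u + 2) = 0 at u ∈ {-2, 1, 2}; ∂J/∂v = 4(v + 1)(v + 2)(v + 3) = 0 at v ∈ {-3, -2, -1}.
The Hessian is diagonal: diag(J_uu, J_vv). Second derivatives: J_uu(-2)=-432, J_uu(1)=108, J_uu(2)=-144; J_vv(-3)=8, J_vv(-2)=-4, J_vv(-1)=8.
Local maxima occur where both diagonal entries negative: (-2, -2), (2, -2). Count: 2.

2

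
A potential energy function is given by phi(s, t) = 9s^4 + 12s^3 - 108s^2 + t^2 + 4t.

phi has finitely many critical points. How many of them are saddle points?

1

phi separates as a function of s plus a function of t, so ∇phi=0 decouples.
∂phi/∂s = 36s(s - 2)(s + 3) = 0 at s ∈ {-3, 0, 2}; ∂phi/∂t = 2(t + 2) = 0 at t ∈ {-2}.
The Hessian is diagonal: diag(phi_ss, phi_tt). Second derivatives: phi_ss(-3)=540, phi_ss(0)=-216, phi_ss(2)=360; phi_tt(-2)=2.
Saddle points occur where the two diagonal entries have opposite signs: (0, -2). Count: 1.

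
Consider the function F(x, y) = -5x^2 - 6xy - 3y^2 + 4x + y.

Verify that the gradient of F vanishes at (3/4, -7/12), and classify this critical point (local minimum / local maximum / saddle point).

∇F = (-10x - 6y + 4, -6x - 6y + 1); substituting (3/4, -7/12) gives ∇F = (0, 0), so (3/4, -7/12) is indeed a critical point.
The Hessian of F is constant: H = [[-10, -6], [-6, -6]].
det(H) = (-10)·(-6) − (-6)² = 24.
det(H) > 0 and tr(H) = -16 < 0, so H is negative definite and the point is a local maximum.

local maximum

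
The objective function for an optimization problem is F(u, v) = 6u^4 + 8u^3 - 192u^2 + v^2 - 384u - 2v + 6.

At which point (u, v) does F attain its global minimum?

F(u,v) separates as P(u) + Q(v) + 6, so its minimum is min P + min Q + 6.
P'(u) = 24(u - 4)(u + 1)(u + 4) vanishes at u ∈ {-4, -1, 4}; Q'(v) = 2v - 2 vanishes at v ∈ {1}.
Local minima of P (where P''>0): P(-4)=-512, P(4)=-2560. Local minima of Q: Q(1)=-1.
So the global minimum of F is P(4) + Q(1) + 6 = -2560 − 1 + 6 = -2555, attained at (4, 1).

(4, 1)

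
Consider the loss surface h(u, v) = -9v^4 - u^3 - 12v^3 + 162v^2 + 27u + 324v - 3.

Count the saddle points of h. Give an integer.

h separates as a function of u plus a function of v, so ∇h=0 decouples.
∂h/∂u = -3(u - 3)(u + 3) = 0 at u ∈ {-3, 3}; ∂h/∂v = -36(v - 3)(v + 1)(v + 3) = 0 at v ∈ {-3, -1, 3}.
The Hessian is diagonal: diag(h_uu, h_vv). Second derivatives: h_uu(-3)=18, h_uu(3)=-18; h_vv(-3)=-432, h_vv(-1)=288, h_vv(3)=-864.
Saddle points occur where the two diagonal entries have opposite signs: (-3, -3), (-3, 3), (3, -1). Count: 3.

3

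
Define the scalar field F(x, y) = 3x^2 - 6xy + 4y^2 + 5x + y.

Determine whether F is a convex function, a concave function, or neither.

F is quadratic, so its Hessian is the constant matrix H = [[6, -6], [-6, 8]].
det(H) = 12, tr(H) = 14.
det(H) > 0 and tr(H) > 0, so H is positive definite everywhere: convex.

convex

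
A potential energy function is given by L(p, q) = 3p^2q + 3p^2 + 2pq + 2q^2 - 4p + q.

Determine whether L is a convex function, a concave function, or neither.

neither

The term 3p^2q is cubic, so the Hessian is not constant.
∂²L/∂p² = 6q + 6, which takes both signs as q varies (negative for sufficiently negative q). A diagonal entry of the Hessian changing sign means the Hessian is neither positive- nor negative-semidefinite on all of R^2.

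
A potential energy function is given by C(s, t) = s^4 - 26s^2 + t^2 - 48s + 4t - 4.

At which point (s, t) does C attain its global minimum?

C(s,t) separates as P(s) + Q(t) − 4, so its minimum is min P + min Q − 4.
P'(s) = 4(s - 4)(s + 1)(s + 3) vanishes at s ∈ {-3, -1, 4}; Q'(t) = 2(t + 2) vanishes at t ∈ {-2}.
Local minima of P (where P''>0): P(-3)=-9, P(4)=-352. Local minima of Q: Q(-2)=-4.
So the global minimum of C is P(4) + Q(-2) − 4 = -352 − 4 − 4 = -360, attained at (4, -2).

(4, -2)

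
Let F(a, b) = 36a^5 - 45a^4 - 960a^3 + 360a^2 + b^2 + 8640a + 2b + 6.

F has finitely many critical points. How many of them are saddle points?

F separates as a function of a plus a function of b, so ∇F=0 decouples.
∂F/∂a = 180(a - 4)(a - 2)(a + 2)(a + 3) = 0 at a ∈ {-3, -2, 2, 4}; ∂F/∂b = 2(b + 1) = 0 at b ∈ {-1}.
The Hessian is diagonal: diag(F_aa, F_bb). Second derivatives: F_aa(-3)=-6300, F_aa(-2)=4320, F_aa(2)=-7200, F_aa(4)=15120; F_bb(-1)=2.
Saddle points occur where the two diagonal entries have opposite signs: (-3, -1), (2, -1). Count: 2.

2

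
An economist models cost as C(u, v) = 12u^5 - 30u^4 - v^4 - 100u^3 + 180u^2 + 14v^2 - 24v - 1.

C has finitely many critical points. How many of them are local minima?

C separates as a function of u plus a function of v, so ∇C=0 decouples.
∂C/∂u = 60u(u - 3)(u - 1)(u + 2) = 0 at u ∈ {-2, 0, 1, 3}; ∂C/∂v = -4(v - 2)(v - 1)(v + 3) = 0 at v ∈ {-3, 1, 2}.
The Hessian is diagonal: diag(C_uu, C_vv). Second derivatives: C_uu(-2)=-1800, C_uu(0)=360, C_uu(1)=-360, C_uu(3)=1800; C_vv(-3)=-80, C_vv(1)=16, C_vv(2)=-20.
Local minima occur where both diagonal entries positive: (0, 1), (3, 1). Count: 2.

2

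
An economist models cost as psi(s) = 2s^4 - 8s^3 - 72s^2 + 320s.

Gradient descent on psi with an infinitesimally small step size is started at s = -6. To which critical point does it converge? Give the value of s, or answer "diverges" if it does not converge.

psi'(s) = 8(s - 5)(s - 2)(s + 4), so psi'(-6) = -1408.
Gradient descent moves in the -psi' direction, i.e. s is increasing.
The nearest critical point in that direction is s = -4, where psi'' = 432 > 0 (a local minimum). The iterate converges there.

-4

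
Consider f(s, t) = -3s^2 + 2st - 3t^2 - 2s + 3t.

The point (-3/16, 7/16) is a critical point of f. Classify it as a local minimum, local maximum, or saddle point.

The Hessian of f is constant: H = [[-6, 2], [2, -6]].
det(H) = (-6)·(-6) − 2² = 32.
det(H) > 0 and tr(H) = -12 < 0, so H is negative definite and the point is a local maximum.

local maximum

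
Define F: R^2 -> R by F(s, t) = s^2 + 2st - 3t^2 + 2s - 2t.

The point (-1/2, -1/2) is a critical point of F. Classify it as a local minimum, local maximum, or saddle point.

The Hessian of F is constant: H = [[2, 2], [2, -6]].
det(H) = 2·(-6) − 2² = -16.
Since det(H) < 0, H is indefinite and the critical point is a saddle point.

saddle point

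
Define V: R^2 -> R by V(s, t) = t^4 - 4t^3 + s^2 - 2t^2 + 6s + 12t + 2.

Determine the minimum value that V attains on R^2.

V(s,t) separates as P(s) + Q(t) + 2, so its minimum is min P + min Q + 2.
P'(s) = 2s + 6 vanishes at s ∈ {-3}; Q'(t) = 4(t - 3)(t - 1)(t + 1) vanishes at t ∈ {-1, 1, 3}.
Local minima of P (where P''>0): P(-3)=-9. Local minima of Q: Q(-1)=-9, Q(3)=-9.
So the global minimum of V is P(-3) + Q(-1) + 2 = -9 − 9 + 2 = -16, attained at (-3, -1).

-16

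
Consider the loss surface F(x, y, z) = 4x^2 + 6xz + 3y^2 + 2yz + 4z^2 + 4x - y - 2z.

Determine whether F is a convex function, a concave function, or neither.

convex

F is quadratic, so its Hessian is the constant matrix H = [[8, 0, 6], [0, 6, 2], [6, 2, 8]].
Leading principal minors: 8, 48, 136.
All positive ⇒ H ≻ 0 ⇒ convex.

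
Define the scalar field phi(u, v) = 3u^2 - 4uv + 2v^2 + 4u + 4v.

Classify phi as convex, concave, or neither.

phi is quadratic, so its Hessian is the constant matrix H = [[6, -4], [-4, 4]].
det(H) = 8, tr(H) = 10.
det(H) > 0 and tr(H) > 0, so H is positive definite everywhere: convex.

convex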